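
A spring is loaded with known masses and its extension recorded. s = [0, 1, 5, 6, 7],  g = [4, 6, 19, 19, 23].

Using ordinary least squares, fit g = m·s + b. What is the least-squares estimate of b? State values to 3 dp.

b = 3.799

Normal-equation sums: Σs·s = 111, Σs = 19, Σ1 = 5.
For Aᵀg: Σs·g = 376, Σg = 71.
Normal equations: [[111, 19]; [19, 5]]·[m, b]ᵀ = [376, 71]ᵀ.
Δ = 111·5 − 19² = 194.
m = (376·5 − 19·71)/194 = 531/194; b = (111·71 − 19·376)/194 = 737/194.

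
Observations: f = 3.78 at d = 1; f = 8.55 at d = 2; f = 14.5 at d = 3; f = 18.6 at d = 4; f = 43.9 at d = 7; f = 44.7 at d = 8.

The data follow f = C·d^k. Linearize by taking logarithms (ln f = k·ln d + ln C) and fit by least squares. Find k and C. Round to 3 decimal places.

k = 1.219, C = 3.716

Let Y = ln f. Fitting Y = k·ln d + ln C by least squares:
Σln d = 7.2034, Σ(ln d)² = 11.7199, Σln f = 16.6549, Σln d·ln f = 23.7387.
Equations: 11.7199·k + 7.2034·ln C = 23.7387;  7.2034·k + 6·ln C = 16.6549.
Δ = 11.7199·6 − (7.2034)² = 18.4301; k = (23.7387·6 − 7.2034·16.6549)/18.4301 = 1.21870, ln C = (11.7199·16.6549 − 7.2034·23.7387)/18.4301 = 1.31267, so C = exp(1.31267) = 3.71609.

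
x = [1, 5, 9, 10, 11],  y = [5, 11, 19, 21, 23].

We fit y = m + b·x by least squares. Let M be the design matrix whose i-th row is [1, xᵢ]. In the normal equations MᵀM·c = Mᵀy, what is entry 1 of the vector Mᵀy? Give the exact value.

79

Entry 1 ↔ basis 1, so (Mᵀy)_{1} = Σᵢ yᵢ = (1)·(5) + (1)·(11) + (1)·(19) + (1)·(21) + (1)·(23) = 79.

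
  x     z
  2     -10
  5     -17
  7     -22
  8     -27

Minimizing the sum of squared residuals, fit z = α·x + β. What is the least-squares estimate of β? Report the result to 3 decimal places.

β = -4.071

The normal equations are: 142·α + 22·β = -475;  22·α + 4·β = -76.
(Σx·x = 142, Σx = 22, Σ1 = 4, Σx·z = -475, Σz = -76.)
Eliminating β: 4·(row 1) − 22·(row 2) gives 84·α = 4·(-475) − 22·(-76) = -228, so α = -19/7.
Then β = ((-76) − 22·(-19/7))/4 = -57/14.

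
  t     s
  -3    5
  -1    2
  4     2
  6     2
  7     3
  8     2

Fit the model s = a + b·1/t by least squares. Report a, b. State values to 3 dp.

a = 2.627, b = -0.364

The normal system XᵀX·[a, b]ᵀ = Xᵀs is [[6, -109/168]; [-109/168, 34925/28224]]·[a, b]ᵀ = [16, -181/84]ᵀ.
Eliminating b: (34925/28224)·(row 1) − (-109/168)·(row 2) gives (197669/28224)·a = (34925/28224)·16 − (-109/168)·(-181/84) = 86557/4704, so a = 519342/197669.
Then b = ((-181/84) − (-109/168)·(519342/197669))/(34925/28224) = -71904/197669.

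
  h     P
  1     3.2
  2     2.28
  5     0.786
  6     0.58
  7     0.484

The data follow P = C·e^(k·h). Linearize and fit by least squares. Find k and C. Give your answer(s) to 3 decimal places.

Let Y = ln P. Fitting Y = k·h + ln C by least squares:
XᵀX = [[115.0000, 21.0000]; [21.0000, 5]], rhs = [-6.7405, 0.4761]ᵀ  (here Σh = 21.0000, Σ(h)² = 115.0000, Σln P = 0.4761, Σh·ln P = -6.7405).
Slope k = (n·Σh·ln P − Σh·Σln P)/(n·Σ(h)² − (Σh)²) = (5·-6.7405 − 21.0000·0.4761)/134.0000 = -0.32613; ln C = (Σln P − k·Σh)/n = 1.46497, so C = exp(1.46497) = 4.32743.

k = -0.326, C = 4.327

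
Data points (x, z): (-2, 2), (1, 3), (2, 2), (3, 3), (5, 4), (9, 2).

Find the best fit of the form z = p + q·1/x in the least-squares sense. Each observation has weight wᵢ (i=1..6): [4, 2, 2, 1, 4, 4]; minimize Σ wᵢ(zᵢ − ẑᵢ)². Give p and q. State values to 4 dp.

p = 2.5469, q = 0.6605

From the data, Σwᵢ·1 = 17, Σwᵢ·1/x = 116/45, Σwᵢ·1/x·1/x = 15473/4050.
And Σwᵢ·z = 45, Σwᵢ·1/x·z = 409/45.
Normal equations: [[17, 116/45]; [116/45, 15473/4050]]·[p, q]ᵀ = [45, 409/45]ᵀ.
Δ = 17·(15473/4050) − (116/45)² = 236129/4050.
p = (45·(15473/4050) − (116/45)·(409/45))/(236129/4050) = 601397/236129; q = (17·(409/45) − (116/45)·45)/(236129/4050) = 155970/236129.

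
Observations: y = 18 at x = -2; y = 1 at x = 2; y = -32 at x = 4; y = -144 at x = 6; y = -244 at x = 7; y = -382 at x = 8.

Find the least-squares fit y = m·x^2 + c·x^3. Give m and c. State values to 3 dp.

m = 2.028, c = -1.001

Normal-equation sums: Σx^2·x^2 = 8081, Σx^2·x^3 = 58375, Σx^3·x^3 = 430673.
Right-hand side: Σx^2·y = -42024, Σx^3·y = -312564.
MᵀM·[m, c]ᵀ = Mᵀy becomes [[8081, 58375]; [58375, 430673]]·[m, c]ᵀ = [-42024, -312564]ᵀ.
Eliminating c: 430673·(row 1) − 58375·(row 2) gives 72627888·m = 430673·(-42024) − 58375·(-312564) = 147321348, so m = 12276779/6052324.
Then c = ((-312564) − 58375·(12276779/6052324))/430673 = -6056557/6052324.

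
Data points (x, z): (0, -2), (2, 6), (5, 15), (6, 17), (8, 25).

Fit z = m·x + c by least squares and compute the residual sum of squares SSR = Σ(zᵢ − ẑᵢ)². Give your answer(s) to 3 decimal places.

SSR = 2.549

Normal-equation sums: Σx·x = 129, Σx = 21, Σ1 = 5.
Right-hand side: Σx·z = 389, Σz = 61.
So MᵀM·[m, c]ᵀ = Mᵀz: [[129, 21]; [21, 5]]·[m, c]ᵀ = [389, 61]ᵀ.
Determinant 129·5 − 21² = 204.
m = (389·5 − 21·61)/204 = 166/51; c = (129·61 − 21·389)/204 = -25/17.
Residuals: -9/17, 49/51, 10/51, -18/17, 22/51; SSR = 130/51.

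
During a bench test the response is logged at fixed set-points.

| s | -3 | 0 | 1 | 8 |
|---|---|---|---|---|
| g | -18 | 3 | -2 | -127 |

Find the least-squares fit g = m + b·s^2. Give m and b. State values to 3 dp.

m = 1.066, b = -2.004

Compute the Gram sums: Σ1 = 4, Σs^2 = 74, Σs^2·s^2 = 4178.
Right-hand side: Σg = -144, Σs^2·g = -8292.
Normal equations: [[4, 74]; [74, 4178]]·[m, b]ᵀ = [-144, -8292]ᵀ.
Determinant 4·4178 − 74² = 11236.
m = ((-144)·4178 − 74·(-8292))/11236 = 2994/2809; b = (4·(-8292) − 74·(-144))/11236 = -5628/2809.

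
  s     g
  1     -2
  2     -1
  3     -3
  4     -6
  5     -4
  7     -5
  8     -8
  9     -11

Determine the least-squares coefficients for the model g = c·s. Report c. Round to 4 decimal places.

MᵀM·[c]ᵀ = Mᵀg reads: 249·c = -255.
c = (-255)/249 = -1.0241.

c = -1.0241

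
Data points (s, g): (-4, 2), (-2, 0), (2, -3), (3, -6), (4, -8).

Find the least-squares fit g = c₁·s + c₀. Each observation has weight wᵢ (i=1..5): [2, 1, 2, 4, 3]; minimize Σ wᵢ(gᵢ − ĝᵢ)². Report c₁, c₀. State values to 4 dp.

c₁ = -1.1980, c₀ = -2.3696

Entries of MᵀWM: Σwᵢ·s·s = 128, Σwᵢ·s = 18, Σwᵢ·1 = 12.
Moment sums: Σwᵢ·s·g = -196, Σwᵢ·g = -50.
Δ = 128·12 − 18² = 1212.
c₁ = ((-196)·12 − 18·(-50))/1212 = -121/101; c₀ = (128·(-50) − 18·(-196))/1212 = -718/303.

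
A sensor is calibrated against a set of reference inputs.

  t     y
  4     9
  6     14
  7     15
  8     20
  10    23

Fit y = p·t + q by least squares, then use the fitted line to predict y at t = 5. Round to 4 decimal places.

ŷ = 11.4000

Forming AᵀA = [[265, 35]; [35, 5]] and Aᵀy = [615, 81]ᵀ gives AᵀA·[p, q]ᵀ = Aᵀy.
det = 265·5 − 35² = 100.
p = (615·5 − 35·81)/100 = 12/5; q = (265·81 − 35·615)/100 = -3/5.
At t = 5: ŷ = (12/5)·(5) + (-3/5)·(1) = 57/5.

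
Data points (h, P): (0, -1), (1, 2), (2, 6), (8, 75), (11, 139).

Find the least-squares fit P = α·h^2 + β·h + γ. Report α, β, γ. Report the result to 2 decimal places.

α = 1.06, β = 1.00, γ = -0.50

Entries of MᵀM: Σh^2·h^2 = 18754, Σh^2·h = 1852, Σh^2 = 190, Σh·h = 190, Σh = 22, Σ1 = 5.
Moment sums: Σh^2·P = 21645, Σh·P = 2143, ΣP = 221.
Row-reducing yields α = 113227/106782, β = 106871/106782, γ = -8849/17797.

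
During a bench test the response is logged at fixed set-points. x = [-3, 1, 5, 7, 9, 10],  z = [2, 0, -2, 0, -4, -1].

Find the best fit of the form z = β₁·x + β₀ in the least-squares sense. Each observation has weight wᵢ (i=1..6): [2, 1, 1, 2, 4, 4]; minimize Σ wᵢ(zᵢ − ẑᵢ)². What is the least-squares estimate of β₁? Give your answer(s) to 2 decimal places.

MᵀWM·[β₁, β₀]ᵀ = MᵀWz reads: 866·β₁ + 90·β₀ = -206;  90·β₁ + 14·β₀ = -18.
Determinant 866·14 − 90² = 4024.
β₁ = ((-206)·14 − 90·(-18))/4024 = -158/503; β₀ = (866·(-18) − 90·(-206))/4024 = 369/503.

β₁ = -0.31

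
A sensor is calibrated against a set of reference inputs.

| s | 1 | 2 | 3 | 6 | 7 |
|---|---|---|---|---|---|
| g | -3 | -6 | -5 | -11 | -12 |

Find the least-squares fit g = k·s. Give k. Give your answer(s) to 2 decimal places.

Entries of MᵀM: Σs·s = 99.
Moment sums: Σs·g = -180.
k = (-180)/99 = -1.81818.

k = -1.82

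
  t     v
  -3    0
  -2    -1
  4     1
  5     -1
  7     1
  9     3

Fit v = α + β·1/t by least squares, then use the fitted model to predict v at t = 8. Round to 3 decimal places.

v̂ = 0.824

The normal system XᵀX·[α, β]ᵀ = Xᵀv is [[6, -163/1260]; [-163/1260, 788029/1587600]]·[α, β]ᵀ = [3, 431/420]ᵀ.
Δ = 6·(788029/1587600) − (-163/1260)² = 940321/317520.
α = (3·(788029/1587600) − (-163/1260)·(431/420))/(940321/317520) = 2574846/4701605; β = (6·(431/420) − (-163/1260)·3)/(940321/317520) = 2078244/940321.
At t = 8: v̂ = (2574846/4701605)·(1) + (2078244/940321)·(1/8) = 7747497/9403210.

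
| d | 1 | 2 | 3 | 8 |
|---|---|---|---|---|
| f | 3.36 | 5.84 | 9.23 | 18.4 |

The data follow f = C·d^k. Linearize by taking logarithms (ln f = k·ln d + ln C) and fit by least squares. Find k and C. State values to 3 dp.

k = 0.826, C = 3.416

Taking logs, ln f = k·ln d + ln C, so regress ln f on ln d.
Σln d = 3.8712, Σ(ln d)² = 6.0115, Σln f = 8.1115, Σln d·ln f = 9.7209.
Equations: 6.0115·k + 3.8712·ln C = 9.7209;  3.8712·k + 4·ln C = 8.1115.
Solving (det = 9.0597): k = 0.82590, ln C = 1.22856, so C = exp(1.22856) = 3.41632.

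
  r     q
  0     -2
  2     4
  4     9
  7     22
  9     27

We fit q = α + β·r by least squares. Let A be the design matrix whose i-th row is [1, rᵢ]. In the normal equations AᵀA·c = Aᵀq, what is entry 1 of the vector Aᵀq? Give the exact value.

Entry 1 ↔ basis 1, so (Aᵀq)_{1} = Σᵢ qᵢ = (1)·(-2) + (1)·(4) + (1)·(9) + (1)·(22) + (1)·(27) = 60.

60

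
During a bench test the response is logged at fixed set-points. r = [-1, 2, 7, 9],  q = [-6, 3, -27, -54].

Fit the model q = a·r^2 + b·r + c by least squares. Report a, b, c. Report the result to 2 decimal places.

a = -1.11, b = 4.03, c = -0.79

Sums needed: Σr^2·r^2 = 8979, Σr^2·r = 1079, Σr^2 = 135, Σr·r = 135, Σr = 17, Σ1 = 4.
Right-hand side: Σr^2·q = -5691, Σr·q = -663, Σq = -84.
Inverting the 3×3 Gram matrix, [a, b, c]ᵀ = [-9843/8900, 35853/8900, -3537/4450]ᵀ.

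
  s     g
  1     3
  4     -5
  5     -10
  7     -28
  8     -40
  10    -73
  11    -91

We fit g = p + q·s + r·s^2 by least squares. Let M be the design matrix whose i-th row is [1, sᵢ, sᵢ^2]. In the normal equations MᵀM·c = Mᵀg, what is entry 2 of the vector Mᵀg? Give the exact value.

-2314

Entry 2 ↔ basis s, so (Mᵀg)_{2} = Σᵢ (s)·gᵢ = (1)·(3) + (4)·(-5) + (5)·(-10) + (7)·(-28) + (8)·(-40) + (10)·(-73) + (11)·(-91) = -2314.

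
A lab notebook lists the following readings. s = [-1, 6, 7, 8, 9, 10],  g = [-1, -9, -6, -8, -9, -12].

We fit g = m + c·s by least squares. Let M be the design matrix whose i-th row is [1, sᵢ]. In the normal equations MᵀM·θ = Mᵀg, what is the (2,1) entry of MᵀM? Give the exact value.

39

Row 2 ↔ basis s, column 1 ↔ basis 1, so (MᵀM)_{2,1} = Σᵢ s = (-1)·(1) + (6)·(1) + (7)·(1) + (8)·(1) + (9)·(1) + (10)·(1) = 39.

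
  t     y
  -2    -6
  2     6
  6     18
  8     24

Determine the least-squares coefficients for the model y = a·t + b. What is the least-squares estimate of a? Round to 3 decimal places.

Forming XᵀX = [[108, 14]; [14, 4]] and Xᵀy = [324, 42]ᵀ gives XᵀX·[a, b]ᵀ = Xᵀy.
Determinant 108·4 − 14² = 236.
a = (324·4 − 14·42)/236 = 3; b = (108·42 − 14·324)/236 = 0.

a = 3.000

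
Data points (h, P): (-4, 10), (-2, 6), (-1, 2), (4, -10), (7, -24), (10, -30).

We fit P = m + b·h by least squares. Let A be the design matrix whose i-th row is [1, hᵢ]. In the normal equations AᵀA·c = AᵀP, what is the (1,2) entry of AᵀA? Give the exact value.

Row 1 ↔ basis 1, column 2 ↔ basis h, so (AᵀA)_{1,2} = Σᵢ h = (1)·(-4) + (1)·(-2) + (1)·(-1) + (1)·(4) + (1)·(7) + (1)·(10) = 14.

14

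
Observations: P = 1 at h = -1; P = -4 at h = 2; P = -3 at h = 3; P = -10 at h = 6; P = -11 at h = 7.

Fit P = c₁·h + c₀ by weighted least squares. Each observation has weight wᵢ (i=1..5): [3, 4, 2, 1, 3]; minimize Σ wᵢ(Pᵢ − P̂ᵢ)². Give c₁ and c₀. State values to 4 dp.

Entries of MᵀWM: Σwᵢ·h·h = 220, Σwᵢ·h = 38, Σwᵢ·1 = 13.
And Σwᵢ·h·P = -344, Σwᵢ·P = -62.
So MᵀWM·[c₁, c₀]ᵀ = MᵀWP: [[220, 38]; [38, 13]]·[c₁, c₀]ᵀ = [-344, -62]ᵀ.
Δ = 220·13 − 38² = 1416.
c₁ = ((-344)·13 − 38·(-62))/1416 = -529/354; c₀ = (220·(-62) − 38·(-344))/1416 = -71/177.

c₁ = -1.4944, c₀ = -0.4011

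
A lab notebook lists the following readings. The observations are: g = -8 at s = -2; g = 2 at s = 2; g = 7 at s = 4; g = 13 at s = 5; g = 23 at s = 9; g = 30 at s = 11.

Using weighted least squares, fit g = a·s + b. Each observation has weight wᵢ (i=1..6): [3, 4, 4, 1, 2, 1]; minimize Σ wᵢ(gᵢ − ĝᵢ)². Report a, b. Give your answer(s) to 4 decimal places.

a = 2.8893, b = -3.2828

AᵀWA·[a, b]ᵀ = AᵀWg reads: 400·a + 52·b = 985;  52·a + 15·b = 101.
Determinant 400·15 − 52² = 3296.
a = (985·15 − 52·101)/3296 = 9523/3296; b = (400·101 − 52·985)/3296 = -2705/824.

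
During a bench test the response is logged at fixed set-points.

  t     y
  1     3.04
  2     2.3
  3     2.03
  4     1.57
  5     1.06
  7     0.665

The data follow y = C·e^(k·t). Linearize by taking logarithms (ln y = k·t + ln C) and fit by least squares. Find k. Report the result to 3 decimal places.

k = -0.255

Linearized form: ln y = k·t + ln C. From the 6 transformed points,
AᵀA = [[104.0000, 22.0000]; [22.0000, 6]], rhs = [4.1417, 2.7542]ᵀ  (here Σt = 22.0000, Σ(t)² = 104.0000, Σln y = 2.7542, Σt·ln y = 4.1417).
Slope k = (n·Σt·ln y − Σt·Σln y)/(n·Σ(t)² − (Σt)²) = (6·4.1417 − 22.0000·2.7542)/140.0000 = -0.25530; ln C = (Σln y − k·Σt)/n = 1.39513.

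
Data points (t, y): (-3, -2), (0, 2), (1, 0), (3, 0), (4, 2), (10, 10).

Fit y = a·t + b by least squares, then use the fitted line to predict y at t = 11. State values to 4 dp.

ŷ = 9.3231

Sums needed: Σt·t = 135, Σt = 15, Σ1 = 6.
And Σt·y = 114, Σy = 12.
So AᵀA·[a, b]ᵀ = Aᵀy: [[135, 15]; [15, 6]]·[a, b]ᵀ = [114, 12]ᵀ.
Δ = 135·6 − 15² = 585.
a = (114·6 − 15·12)/585 = 56/65; b = (135·12 − 15·114)/585 = -2/13.
At t = 11: ŷ = (56/65)·(11) + (-2/13)·(1) = 606/65.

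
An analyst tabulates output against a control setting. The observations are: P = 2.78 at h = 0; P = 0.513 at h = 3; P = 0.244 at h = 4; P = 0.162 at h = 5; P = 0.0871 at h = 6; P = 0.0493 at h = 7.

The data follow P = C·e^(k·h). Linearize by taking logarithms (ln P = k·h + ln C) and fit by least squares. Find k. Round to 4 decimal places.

Linearized form: ln P = k·h + ln C. From the 6 transformed points,
XᵀX = [[135.0000, 25.0000]; [25.0000, 6]], rhs = [-52.4586, -8.3263]ᵀ  (here Σh = 25.0000, Σ(h)² = 135.0000, Σln P = -8.3263, Σh·ln P = -52.4586).
Δ = 135.0000·6 − (25.0000)² = 185.0000; k = (-52.4586·6 − 25.0000·-8.3263)/185.0000 = -0.57618, ln C = (135.0000·-8.3263 − 25.0000·-52.4586)/185.0000 = 1.01305.

k = -0.5762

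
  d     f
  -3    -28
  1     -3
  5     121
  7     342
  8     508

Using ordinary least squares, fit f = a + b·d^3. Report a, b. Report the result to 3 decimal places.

a = -2.625, b = 0.999

Forming XᵀX = [[5, 954]; [954, 396148]] and Xᵀf = [940, 393280]ᵀ gives XᵀX·[a, b]ᵀ = Xᵀf.
Δ = 5·396148 − 954² = 1070624.
a = (940·396148 − 954·393280)/1070624 = -175625/66914; b = (5·393280 − 954·940)/1070624 = 133705/133828.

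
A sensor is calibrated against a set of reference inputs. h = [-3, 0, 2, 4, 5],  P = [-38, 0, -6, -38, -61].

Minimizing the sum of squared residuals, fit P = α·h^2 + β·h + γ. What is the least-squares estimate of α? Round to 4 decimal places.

α = -3.1023

Setting ∂/∂α … = 0 gives: 978·α + 170·β + 54·γ = -2499;  170·α + 54·β + 8·γ = -355;  54·α + 8·β + 5·γ = -143.
Row-reducing yields α = -17987/5798, β = 9369/2899, γ = -772/2899.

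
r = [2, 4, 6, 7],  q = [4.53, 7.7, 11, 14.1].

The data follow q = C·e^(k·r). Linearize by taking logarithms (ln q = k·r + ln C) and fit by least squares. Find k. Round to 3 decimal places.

With ln qᵢ as the transformed response and rᵢ as the regressor:
Σr = 19.0000, Σ(r)² = 105.0000, Σln q = 8.5960, Σr·ln q = 44.0969.
Equations: 105.0000·k + 19.0000·ln C = 44.0969;  19.0000·k + 4·ln C = 8.5960.
Solving (det = 59.0000): k = 0.22141, ln C = 1.09728.

k = 0.221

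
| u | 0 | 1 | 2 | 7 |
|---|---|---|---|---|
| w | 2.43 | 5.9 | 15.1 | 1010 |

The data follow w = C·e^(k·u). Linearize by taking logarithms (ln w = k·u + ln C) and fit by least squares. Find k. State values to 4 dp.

k = 0.8583

Taking logs, ln w = k·u + ln C, so regress ln w on u.
Σu = 10.0000, Σ(u)² = 54.0000, Σln w = 12.2952, Σu·ln w = 55.6283.
Equations: 54.0000·k + 10.0000·ln C = 55.6283;  10.0000·k + 4·ln C = 12.2952.
Δ = 54.0000·4 − (10.0000)² = 116.0000; k = (55.6283·4 − 10.0000·12.2952)/116.0000 = 0.85828, ln C = (54.0000·12.2952 − 10.0000·55.6283)/116.0000 = 0.92811.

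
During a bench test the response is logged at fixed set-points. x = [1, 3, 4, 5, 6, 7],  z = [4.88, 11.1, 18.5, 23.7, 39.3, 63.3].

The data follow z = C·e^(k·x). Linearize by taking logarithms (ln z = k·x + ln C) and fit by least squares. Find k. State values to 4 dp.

k = 0.4210

Linearized form: ln z = k·x + ln C. From the 6 transformed points,
Σx = 26.0000, Σ(x)² = 136.0000, Σln z = 17.8944, Σx·ln z = 87.3670.
Equations: 136.0000·k + 26.0000·ln C = 87.3670;  26.0000·k + 6·ln C = 17.8944.
Slope k = (n·Σx·ln z − Σx·Σln z)/(n·Σ(x)² − (Σx)²) = (6·87.3670 − 26.0000·17.8944)/140.0000 = 0.42105; ln C = (Σln z − k·Σx)/n = 1.15788.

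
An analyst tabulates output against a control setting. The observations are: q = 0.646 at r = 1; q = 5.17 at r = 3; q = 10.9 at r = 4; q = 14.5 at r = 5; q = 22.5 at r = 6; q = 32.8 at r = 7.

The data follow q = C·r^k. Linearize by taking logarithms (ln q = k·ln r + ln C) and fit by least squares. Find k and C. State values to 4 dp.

Let Y = ln q. Fitting Y = k·ln r + ln C by least squares:
Σln r = 7.8320, Σ(ln r)² = 12.7160, Σln q = 12.8728, Σln r·ln q = 21.7910.
Normal system: [[12.7160, 7.8320]; [7.8320, 6]]·[k, ln C]ᵀ = [21.7910, 12.8728]ᵀ.
Δ = 12.7160·6 − (7.8320)² = 14.9557; k = (21.7910·6 − 7.8320·12.8728)/14.9557 = 2.00100, ln C = (12.7160·12.8728 − 7.8320·21.7910)/14.9557 = -0.46652, so C = exp(-0.46652) = 0.62718.

k = 2.0010, C = 0.6272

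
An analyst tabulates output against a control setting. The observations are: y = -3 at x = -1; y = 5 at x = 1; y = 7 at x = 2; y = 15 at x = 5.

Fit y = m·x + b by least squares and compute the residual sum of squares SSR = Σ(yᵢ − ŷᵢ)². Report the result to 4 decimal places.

SSR = 2.6667

The normal system MᵀM·[m, b]ᵀ = Mᵀy is [[31, 7]; [7, 4]]·[m, b]ᵀ = [97, 24]ᵀ.
Eliminating b: 4·(row 1) − 7·(row 2) gives 75·m = 4·97 − 7·24 = 220, so m = 44/15.
Then b = (24 − 7·(44/15))/4 = 13/15.
Residuals: -14/15, 6/5, 4/15, -8/15; SSR = 8/3.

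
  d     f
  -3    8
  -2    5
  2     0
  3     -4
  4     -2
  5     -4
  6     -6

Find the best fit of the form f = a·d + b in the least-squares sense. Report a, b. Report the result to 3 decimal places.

a = -1.462, b = 2.704

Normal-equation sums: Σd·d = 103, Σd = 15, Σ1 = 7.
And Σd·f = -110, Σf = -3.
Normal equations: [[103, 15]; [15, 7]]·[a, b]ᵀ = [-110, -3]ᵀ.
Δ = 103·7 − 15² = 496.
a = ((-110)·7 − 15·(-3))/496 = -725/496; b = (103·(-3) − 15·(-110))/496 = 1341/496.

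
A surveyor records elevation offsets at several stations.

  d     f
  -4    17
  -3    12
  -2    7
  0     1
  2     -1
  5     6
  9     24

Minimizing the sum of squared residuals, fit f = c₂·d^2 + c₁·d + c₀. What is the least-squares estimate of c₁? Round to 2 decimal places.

Normal-equation sums: Σd^2·d^2 = 7555, Σd^2·d = 763, Σd^2 = 139, Σd·d = 139, Σd = 7, Σ1 = 7.
Moment sums: Σd^2·f = 2498, Σd·f = 126, Σf = 66.
So XᵀX·[c₂, c₁, c₀]ᵀ = Xᵀf: [[7555, 763, 139]; [763, 139, 7]; [139, 7, 7]]·[c₂, c₁, c₀]ᵀ = [2498, 126, 66]ᵀ.
Row-reducing yields c₂ = 17398/35517, c₁ = -66101/35517, c₀ = 55501/35517.

c₁ = -1.86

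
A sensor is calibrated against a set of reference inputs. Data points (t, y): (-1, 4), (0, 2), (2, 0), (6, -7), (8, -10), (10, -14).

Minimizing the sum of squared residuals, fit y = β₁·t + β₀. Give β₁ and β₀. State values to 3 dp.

Entries of XᵀX: Σt·t = 205, Σt = 25, Σ1 = 6.
And Σt·y = -266, Σy = -25.
XᵀX·[β₁, β₀]ᵀ = Xᵀy becomes [[205, 25]; [25, 6]]·[β₁, β₀]ᵀ = [-266, -25]ᵀ.
Determinant 205·6 − 25² = 605.
β₁ = ((-266)·6 − 25·(-25))/605 = -971/605; β₀ = (205·(-25) − 25·(-266))/605 = 305/121.

β₁ = -1.605, β₀ = 2.521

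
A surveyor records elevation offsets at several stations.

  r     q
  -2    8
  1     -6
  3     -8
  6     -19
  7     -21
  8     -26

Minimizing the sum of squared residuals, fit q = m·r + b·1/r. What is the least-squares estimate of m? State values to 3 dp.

m = -3.064

Sums needed: Σr·r = 163, Σr·1/r = 6, Σ1/r·1/r = 40217/28224.
Moment sums: Σr·q = -515, Σ1/r·q = -265/12.
Determinant 163·(40217/28224) − 6² = 5539307/28224.
m = ((-515)·(40217/28224) − 6·(-265/12))/(5539307/28224) = -16972075/5539307; b = (163·(-265/12) − 6·(-515))/(5539307/28224) = -14382480/5539307.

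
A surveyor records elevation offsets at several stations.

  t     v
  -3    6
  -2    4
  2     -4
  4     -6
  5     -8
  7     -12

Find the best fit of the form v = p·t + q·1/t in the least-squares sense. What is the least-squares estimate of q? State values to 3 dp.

From the data, Σt·t = 107, Σt·1/t = 6, Σ1/t·1/t = 129481/176400.
Right-hand side: Σt·v = -182, Σ1/t·v = -757/70.
Determinant 107·(129481/176400) − 6² = 7504067/176400.
p = ((-182)·(129481/176400) − 6·(-757/70))/(7504067/176400) = -257866/159661; q = (107·(-757/70) − 6·(-182))/(7504067/176400) = -244440/159661.

q = -1.531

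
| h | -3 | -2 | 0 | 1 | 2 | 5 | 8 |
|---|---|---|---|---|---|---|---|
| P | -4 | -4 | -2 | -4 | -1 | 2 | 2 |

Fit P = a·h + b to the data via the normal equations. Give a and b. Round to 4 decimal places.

The normal system XᵀX·[a, b]ᵀ = XᵀP is [[107, 11]; [11, 7]]·[a, b]ᵀ = [40, -11]ᵀ.
Δ = 107·7 − 11² = 628.
a = (40·7 − 11·(-11))/628 = 401/628; b = (107·(-11) − 11·40)/628 = -1617/628.

a = 0.6385, b = -2.5748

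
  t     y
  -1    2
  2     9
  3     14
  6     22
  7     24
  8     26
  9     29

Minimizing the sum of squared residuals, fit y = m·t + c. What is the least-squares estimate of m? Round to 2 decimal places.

m = 2.73

Normal-equation sums: Σt·t = 244, Σt = 34, Σ1 = 7.
Moment sums: Σt·y = 827, Σy = 126.
So AᵀA·[m, c]ᵀ = Aᵀy: [[244, 34]; [34, 7]]·[m, c]ᵀ = [827, 126]ᵀ.
Δ = 244·7 − 34² = 552.
m = (827·7 − 34·126)/552 = 1505/552; c = (244·126 − 34·827)/552 = 1313/276.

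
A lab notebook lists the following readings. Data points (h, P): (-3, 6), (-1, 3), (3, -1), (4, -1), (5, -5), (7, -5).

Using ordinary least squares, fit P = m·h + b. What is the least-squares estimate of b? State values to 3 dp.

b = 2.315

From the data, Σh·h = 109, Σh = 15, Σ1 = 6.
And Σh·P = -88, ΣP = -3.
AᵀA·[m, b]ᵀ = AᵀP becomes [[109, 15]; [15, 6]]·[m, b]ᵀ = [-88, -3]ᵀ.
Eliminating b: 6·(row 1) − 15·(row 2) gives 429·m = 6·(-88) − 15·(-3) = -483, so m = -161/143.
Then b = ((-3) − 15·(-161/143))/6 = 331/143.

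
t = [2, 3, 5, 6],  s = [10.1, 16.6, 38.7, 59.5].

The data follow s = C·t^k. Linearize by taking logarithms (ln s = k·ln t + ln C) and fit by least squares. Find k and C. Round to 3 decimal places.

Taking logs, ln s = k·ln t + ln C, so regress ln s on ln t.
XᵀX = [[7.4881, 5.1930]; [5.1930, 4]], rhs = [17.8943, 12.8638]ᵀ  (here Σln t = 5.1930, Σ(ln t)² = 7.4881, Σln s = 12.8638, Σln t·ln s = 17.8943).
Δ = 7.4881·4 − (5.1930)² = 2.9856; k = (17.8943·4 − 5.1930·12.8638)/2.9856 = 1.59979, ln C = (7.4881·12.8638 − 5.1930·17.8943)/2.9856 = 1.13903, so C = exp(1.13903) = 3.12372.

k = 1.600, C = 3.124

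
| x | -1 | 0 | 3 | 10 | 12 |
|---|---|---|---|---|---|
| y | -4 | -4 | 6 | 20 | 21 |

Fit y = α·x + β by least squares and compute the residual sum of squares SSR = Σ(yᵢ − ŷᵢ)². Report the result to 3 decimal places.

Setting ∂/∂α … = 0 gives: 254·α + 24·β = 474;  24·α + 5·β = 39.
det = 254·5 − 24² = 694.
α = (474·5 − 24·39)/694 = 717/347; β = (254·39 − 24·474)/694 = -735/347.
Residuals: 64/347, -653/347, 666/347, 505/347, -582/347; SSR = 4230/347.

SSR = 12.190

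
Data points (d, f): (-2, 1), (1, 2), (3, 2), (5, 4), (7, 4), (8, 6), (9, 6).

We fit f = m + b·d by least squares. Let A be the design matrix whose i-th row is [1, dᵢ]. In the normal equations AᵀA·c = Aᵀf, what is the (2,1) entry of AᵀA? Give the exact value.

Row 2 ↔ basis d, column 1 ↔ basis 1, so (AᵀA)_{2,1} = Σᵢ d = (-2)·(1) + (1)·(1) + (3)·(1) + (5)·(1) + (7)·(1) + (8)·(1) + (9)·(1) = 31.

31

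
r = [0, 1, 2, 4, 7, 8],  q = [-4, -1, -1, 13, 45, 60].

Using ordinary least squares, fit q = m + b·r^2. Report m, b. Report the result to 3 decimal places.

m = -3.485, b = 0.992

Compute the Gram sums: Σ1 = 6, Σr^2 = 134, Σr^2·r^2 = 6770.
For Xᵀq: Σq = 112, Σr^2·q = 6248.
XᵀX·[m, b]ᵀ = Xᵀq becomes [[6, 134]; [134, 6770]]·[m, b]ᵀ = [112, 6248]ᵀ.
Eliminating b: 6770·(row 1) − 134·(row 2) gives 22664·m = 6770·112 − 134·6248 = -78992, so m = -9874/2833.
Then b = (6248 − 134·(-9874/2833))/6770 = 2810/2833.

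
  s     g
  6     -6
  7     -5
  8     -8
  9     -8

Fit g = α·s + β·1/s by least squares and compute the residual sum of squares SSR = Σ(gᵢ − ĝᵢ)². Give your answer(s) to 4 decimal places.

From the data, Σs·s = 230, Σs·1/s = 4, Σ1/s·1/s = 19345/254016.
Right-hand side: Σs·g = -207, Σ1/s·g = -227/63.
AᵀA·[α, β]ᵀ = Aᵀg becomes [[230, 4]; [4, 19345/254016]]·[α, β]ᵀ = [-207, -227/63]ᵀ.
Δ = 230·(19345/254016) − 4² = 192547/127008.
α = ((-207)·(19345/254016) − 4·(-227/63))/(192547/127008) = -343359/385094; β = (230·(-227/63) − 4·(-207))/(192547/127008) = -92736/192547.
Residuals: -109749/192547, 504539/385094, -155348/192547, 30087/385094; SSR = 1039165/385094.

SSR = 2.6985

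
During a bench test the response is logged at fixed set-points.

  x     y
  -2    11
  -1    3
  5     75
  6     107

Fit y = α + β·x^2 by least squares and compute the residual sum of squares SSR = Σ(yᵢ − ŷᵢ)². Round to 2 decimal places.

SSR = 0.94

Sums needed: Σ1 = 4, Σx^2 = 66, Σx^2·x^2 = 1938.
Moment sums: Σy = 196, Σx^2·y = 5774.
MᵀM·[α, β]ᵀ = Mᵀy becomes [[4, 66]; [66, 1938]]·[α, β]ᵀ = [196, 5774]ᵀ.
Determinant 4·1938 − 66² = 3396.
α = (196·1938 − 66·5774)/3396 = -103/283; β = (4·5774 − 66·196)/3396 = 2540/849.
Residuals: -512/849, 316/849, 484/849, -96/283; SSR = 800/849.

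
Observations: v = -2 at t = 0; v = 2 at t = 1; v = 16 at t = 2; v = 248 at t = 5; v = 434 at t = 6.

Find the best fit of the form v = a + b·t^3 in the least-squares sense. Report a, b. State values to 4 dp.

a = -0.9956, b = 2.0085

From the data, Σ1 = 5, Σt^3 = 350, Σt^3·t^3 = 62346.
And Σv = 698, Σt^3·v = 124874.
So AᵀA·[a, b]ᵀ = Aᵀv: [[5, 350]; [350, 62346]]·[a, b]ᵀ = [698, 124874]ᵀ.
Eliminating b: 62346·(row 1) − 350·(row 2) gives 189230·a = 62346·698 − 350·124874 = -188392, so a = -94196/94615.
Then b = (124874 − 350·(-94196/94615))/62346 = 38007/18923.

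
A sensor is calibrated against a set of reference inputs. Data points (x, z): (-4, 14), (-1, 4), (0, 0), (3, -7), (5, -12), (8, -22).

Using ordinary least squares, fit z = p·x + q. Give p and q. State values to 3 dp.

Compute the Gram sums: Σx·x = 115, Σx = 11, Σ1 = 6.
For Mᵀz: Σx·z = -317, Σz = -23.
Normal equations: [[115, 11]; [11, 6]]·[p, q]ᵀ = [-317, -23]ᵀ.
Δ = 115·6 − 11² = 569.
p = ((-317)·6 − 11·(-23))/569 = -1649/569; q = (115·(-23) − 11·(-317))/569 = 842/569.

p = -2.898, q = 1.480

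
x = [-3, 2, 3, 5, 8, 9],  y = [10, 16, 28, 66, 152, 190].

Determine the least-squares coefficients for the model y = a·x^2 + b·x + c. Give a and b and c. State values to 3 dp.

The normal equations are: 11460·a + 1374·b + 192·c = 27174;  1374·a + 192·b + 24·c = 3342;  192·a + 24·b + 6·c = 462.
Solving the 3×3 system (Gaussian elimination) gives a = 7891/3975, b = 12049/3975, c = 1789/1325.

a = 1.985, b = 3.031, c = 1.350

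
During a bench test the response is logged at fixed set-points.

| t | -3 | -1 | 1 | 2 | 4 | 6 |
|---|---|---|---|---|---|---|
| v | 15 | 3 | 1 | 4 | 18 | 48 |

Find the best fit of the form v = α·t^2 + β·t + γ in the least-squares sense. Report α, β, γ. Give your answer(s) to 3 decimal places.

Entries of MᵀM: Σt^2·t^2 = 1651, Σt^2·t = 261, Σt^2 = 67, Σt·t = 67, Σt = 9, Σ1 = 6.
Right-hand side: Σt^2·v = 2171, Σt·v = 321, Σv = 89.
So MᵀM·[α, β, γ]ᵀ = Mᵀv: [[1651, 261, 67]; [261, 67, 9]; [67, 9, 6]]·[α, β, γ]ᵀ = [2171, 321, 89]ᵀ.
Solving the 3×3 system (Gaussian elimination) gives α = 461/316, β = -29481/33812, γ = -1263/8453.

α = 1.459, β = -0.872, γ = -0.149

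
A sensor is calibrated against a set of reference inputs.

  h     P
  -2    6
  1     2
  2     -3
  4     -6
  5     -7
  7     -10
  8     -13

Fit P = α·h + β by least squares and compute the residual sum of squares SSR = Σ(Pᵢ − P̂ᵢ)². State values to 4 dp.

SSR = 6.2946

Compute the Gram sums: Σh·h = 163, Σh = 25, Σ1 = 7.
For MᵀP: Σh·P = -249, ΣP = -31.
Normal equations: [[163, 25]; [25, 7]]·[α, β]ᵀ = [-249, -31]ᵀ.
det = 163·7 − 25² = 516.
α = ((-249)·7 − 25·(-31))/516 = -242/129; β = (163·(-31) − 25·(-249))/516 = 293/129.
Residuals: -1/43, 69/43, -196/129, -33/43, 14/129, 37/43, -34/129; SSR = 812/129.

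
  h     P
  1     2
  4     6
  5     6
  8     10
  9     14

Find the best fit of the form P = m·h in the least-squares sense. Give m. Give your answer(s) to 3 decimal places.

Entries of XᵀX: Σh·h = 187.
And Σh·P = 262.
Hence m = 262 / 187 ≈ 1.40107.

m = 1.401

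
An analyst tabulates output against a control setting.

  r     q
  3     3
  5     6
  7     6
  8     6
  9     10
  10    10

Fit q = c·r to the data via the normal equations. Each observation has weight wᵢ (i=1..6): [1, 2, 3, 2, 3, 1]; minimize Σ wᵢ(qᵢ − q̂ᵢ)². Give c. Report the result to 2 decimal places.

Sums needed: Σwᵢ·r·r = 677.
Moment sums: Σwᵢ·r·q = 661.
AᵀWA·[c]ᵀ = AᵀWq becomes [[677]]·[c]ᵀ = [661]ᵀ.
c = 661/677 = 0.976366.

c = 0.98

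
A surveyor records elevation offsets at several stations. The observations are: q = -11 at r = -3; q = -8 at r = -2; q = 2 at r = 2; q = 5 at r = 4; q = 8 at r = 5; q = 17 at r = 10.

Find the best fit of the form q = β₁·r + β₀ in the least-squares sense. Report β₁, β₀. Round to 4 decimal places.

β₁ = 2.1532, β₀ = -3.5751

Setting ∂/∂β₁ … = 0 gives: 158·β₁ + 16·β₀ = 283;  16·β₁ + 6·β₀ = 13.
Eliminating β₀: 6·(row 1) − 16·(row 2) gives 692·β₁ = 6·283 − 16·13 = 1490, so β₁ = 745/346.
Then β₀ = (13 − 16·(745/346))/6 = -1237/346.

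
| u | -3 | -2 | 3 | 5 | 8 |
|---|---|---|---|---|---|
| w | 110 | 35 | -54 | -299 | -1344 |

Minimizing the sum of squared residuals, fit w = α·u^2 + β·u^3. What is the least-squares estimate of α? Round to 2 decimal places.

AᵀA·[α, β]ᵀ = Aᵀw reads: 4899·α + 35861·β = -92847;  35861·α + 279291·β = -730211.
(Σu^2·u^2 = 4899, Σu^2·u^3 = 35861, Σu^3·u^3 = 279291, Σu^2·w = -92847, Σu^3·w = -730211.)
det = 4899·279291 − 35861² = 82235288.
α = ((-92847)·279291 − 35861·(-730211))/82235288 = 127382597/41117644; β = (4899·(-730211) − 35861·(-92847))/82235288 = -123858711/41117644.

α = 3.10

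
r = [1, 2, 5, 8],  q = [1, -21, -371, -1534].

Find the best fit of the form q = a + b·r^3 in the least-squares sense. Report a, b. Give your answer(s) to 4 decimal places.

a = 3.7596, b = -3.0032

The normal equations are: 4·a + 646·b = -1925;  646·a + 277834·b = -831950.
Eliminating b: 277834·(row 1) − 646·(row 2) gives 694020·a = 277834·(-1925) − 646·(-831950) = 2609250, so a = 86975/23134.
Then b = ((-831950) − 646·(86975/23134))/277834 = -69475/23134.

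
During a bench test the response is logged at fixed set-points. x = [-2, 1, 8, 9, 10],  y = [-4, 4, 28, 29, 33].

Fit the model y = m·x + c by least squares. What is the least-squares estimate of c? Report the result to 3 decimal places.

c = 1.739

The normal system AᵀA·[m, c]ᵀ = Aᵀy is [[250, 26]; [26, 5]]·[m, c]ᵀ = [827, 90]ᵀ.
Eliminating c: 5·(row 1) − 26·(row 2) gives 574·m = 5·827 − 26·90 = 1795, so m = 1795/574.
Then c = (90 − 26·(1795/574))/5 = 499/287.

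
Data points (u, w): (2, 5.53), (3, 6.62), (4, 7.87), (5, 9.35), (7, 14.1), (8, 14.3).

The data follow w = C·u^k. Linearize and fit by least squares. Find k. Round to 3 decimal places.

k = 0.736

Linearized form: ln w = k·ln u + ln C. From the 6 transformed points,
XᵀX = [[14.3101, 8.8128]; [8.8128, 6]], rhs = [20.4007, 13.2052]ᵀ  (here Σln u = 8.8128, Σ(ln u)² = 14.3101, Σln w = 13.2052, Σln u·ln w = 20.4007).
Δ = 14.3101·6 − (8.8128)² = 8.1947; k = (20.4007·6 − 8.8128·13.2052)/8.1947 = 0.73573, ln C = (14.3101·13.2052 − 8.8128·20.4007)/8.1947 = 1.12021.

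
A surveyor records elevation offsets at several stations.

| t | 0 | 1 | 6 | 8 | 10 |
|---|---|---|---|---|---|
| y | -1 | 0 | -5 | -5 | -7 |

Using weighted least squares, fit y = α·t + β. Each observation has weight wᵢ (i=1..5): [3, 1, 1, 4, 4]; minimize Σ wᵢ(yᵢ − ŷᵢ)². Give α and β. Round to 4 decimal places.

α = -0.6091, β = -0.6062

MᵀWM·[α, β]ᵀ = MᵀWy reads: 693·α + 79·β = -470;  79·α + 13·β = -56.
(Σwᵢ·t·t = 693, Σwᵢ·t = 79, Σwᵢ·1 = 13, Σwᵢ·t·y = -470, Σwᵢ·y = -56.)
Determinant 693·13 − 79² = 2768.
α = ((-470)·13 − 79·(-56))/2768 = -843/1384; β = (693·(-56) − 79·(-470))/2768 = -839/1384.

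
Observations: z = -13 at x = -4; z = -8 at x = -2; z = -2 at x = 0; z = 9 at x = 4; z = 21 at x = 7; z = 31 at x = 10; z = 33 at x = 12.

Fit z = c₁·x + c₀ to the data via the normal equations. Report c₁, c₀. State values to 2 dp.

Compute the Gram sums: Σx·x = 329, Σx = 27, Σ1 = 7.
And Σx·z = 957, Σz = 71.
Normal equations: [[329, 27]; [27, 7]]·[c₁, c₀]ᵀ = [957, 71]ᵀ.
Δ = 329·7 − 27² = 1574.
c₁ = (957·7 − 27·71)/1574 = 2391/787; c₀ = (329·71 − 27·957)/1574 = -1240/787.

c₁ = 3.04, c₀ = -1.58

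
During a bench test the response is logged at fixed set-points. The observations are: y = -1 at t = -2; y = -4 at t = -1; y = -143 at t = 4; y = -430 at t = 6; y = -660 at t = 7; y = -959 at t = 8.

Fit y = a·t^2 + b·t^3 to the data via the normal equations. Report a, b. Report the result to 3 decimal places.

Entries of XᵀX: Σt^2·t^2 = 8066, Σt^2·t^3 = 58342, Σt^3·t^3 = 430610.
Right-hand side: Σt^2·y = -111492, Σt^3·y = -819408.
So XᵀX·[a, b]ᵀ = Xᵀy: [[8066, 58342]; [58342, 430610]]·[a, b]ᵀ = [-111492, -819408]ᵀ.
Determinant 8066·430610 − 58342² = 69511296.
a = ((-111492)·430610 − 58342·(-819408))/69511296 = -8486191/2896304; b = (8066·(-819408) − 58342·(-111492))/69511296 = -4361611/2896304.

a = -2.930, b = -1.506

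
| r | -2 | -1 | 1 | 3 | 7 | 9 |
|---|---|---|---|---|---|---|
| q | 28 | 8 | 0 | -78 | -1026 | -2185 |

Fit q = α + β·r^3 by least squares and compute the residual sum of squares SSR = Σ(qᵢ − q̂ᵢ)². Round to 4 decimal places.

SSR = 2.6404

Sums needed: Σ1 = 6, Σr^3 = 1091, Σr^3·r^3 = 649885.
For Mᵀq: Σq = -3253, Σr^3·q = -1947121.
So MᵀM·[α, β]ᵀ = Mᵀq: [[6, 1091]; [1091, 649885]]·[α, β]ᵀ = [-3253, -1947121]ᵀ.
Determinant 6·649885 − 1091² = 2709029.
α = ((-3253)·649885 − 1091·(-1947121))/2709029 = 10233106/2709029; β = (6·(-1947121) − 1091·(-3253))/2709029 = -8133703/2709029.
Residuals: 550082/2709029, 3305423/2709029, -2099403/2709029, -1927387/2709029, 163269/2709029, 8016/2709029; SSR = 7152912/2709029.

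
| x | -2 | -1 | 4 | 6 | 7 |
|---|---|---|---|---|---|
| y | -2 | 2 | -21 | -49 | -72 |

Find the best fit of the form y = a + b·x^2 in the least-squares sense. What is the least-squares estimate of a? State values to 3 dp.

Normal-equation sums: Σ1 = 5, Σx^2 = 106, Σx^2·x^2 = 3970.
And Σy = -142, Σx^2·y = -5634.
So AᵀA·[a, b]ᵀ = Aᵀy: [[5, 106]; [106, 3970]]·[a, b]ᵀ = [-142, -5634]ᵀ.
Eliminating b: 3970·(row 1) − 106·(row 2) gives 8614·a = 3970·(-142) − 106·(-5634) = 33464, so a = 16732/4307.
Then b = ((-5634) − 106·(16732/4307))/3970 = -6559/4307.

a = 3.885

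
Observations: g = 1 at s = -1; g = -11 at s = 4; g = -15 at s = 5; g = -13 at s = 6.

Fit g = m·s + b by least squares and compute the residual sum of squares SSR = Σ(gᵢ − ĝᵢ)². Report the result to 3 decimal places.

The normal equations are: 78·m + 14·b = -198;  14·m + 4·b = -38.
(Σs·s = 78, Σs = 14, Σ1 = 4, Σs·g = -198, Σg = -38.)
Determinant 78·4 − 14² = 116.
m = ((-198)·4 − 14·(-38))/116 = -65/29; b = (78·(-38) − 14·(-198))/116 = -48/29.
Residuals: 12/29, -11/29, -62/29, 61/29; SSR = 270/29.

SSR = 9.310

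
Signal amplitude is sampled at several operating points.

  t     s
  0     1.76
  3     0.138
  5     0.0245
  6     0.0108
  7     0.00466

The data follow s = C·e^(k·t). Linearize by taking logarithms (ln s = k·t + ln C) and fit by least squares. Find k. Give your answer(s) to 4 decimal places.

k = -0.8490

Taking logs, ln s = k·t + ln C, so regress ln s on t.
AᵀA = [[119.0000, 21.0000]; [21.0000, 5]], rhs = [-89.2373, -15.0212]ᵀ  (here Σt = 21.0000, Σ(t)² = 119.0000, Σln s = -15.0212, Σt·ln s = -89.2373).
Slope k = (n·Σt·ln s − Σt·Σln s)/(n·Σ(t)² − (Σt)²) = (5·-89.2373 − 21.0000·-15.0212)/154.0000 = -0.84897; ln C = (Σln s − k·Σt)/n = 0.56142.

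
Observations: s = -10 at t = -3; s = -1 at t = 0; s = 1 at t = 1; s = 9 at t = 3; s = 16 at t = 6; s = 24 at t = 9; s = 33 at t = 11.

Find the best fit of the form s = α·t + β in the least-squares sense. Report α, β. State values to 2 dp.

The normal equations are: 257·α + 27·β = 733;  27·α + 7·β = 72.
(Σt·t = 257, Σt = 27, Σ1 = 7, Σt·s = 733, Σs = 72.)
Eliminating β: 7·(row 1) − 27·(row 2) gives 1070·α = 7·733 − 27·72 = 3187, so α = 3187/1070.
Then β = (72 − 27·(3187/1070))/7 = -1287/1070.

α = 2.98, β = -1.20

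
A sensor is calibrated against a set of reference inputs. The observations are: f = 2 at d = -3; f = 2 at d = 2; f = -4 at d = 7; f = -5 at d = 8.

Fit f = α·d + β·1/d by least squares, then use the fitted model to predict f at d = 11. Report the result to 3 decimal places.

f̂ = -7.411

Setting ∂/∂α … = 0 gives: 126·α + 4·β = -70;  4·α + (11209/28224)·β = -145/168.
(Σd·d = 126, Σd·1/d = 4, Σ1/d·1/d = 11209/28224, Σd·f = -70, Σ1/d·f = -145/168.)
det = 126·(11209/28224) − 4² = 7625/224.
α = ((-70)·(11209/28224) − 4·(-145/168))/(7625/224) = -9817/13725; β = (126·(-145/168) − 4·(-70))/(7625/224) = 7672/1525.
At d = 11: f̂ = (-9817/13725)·(11) + (7672/1525)·(1/11) = -1118809/150975.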